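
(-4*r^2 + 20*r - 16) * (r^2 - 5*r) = -4*r^4 + 40*r^3 - 116*r^2 + 80*r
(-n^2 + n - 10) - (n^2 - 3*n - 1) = -2*n^2 + 4*n - 9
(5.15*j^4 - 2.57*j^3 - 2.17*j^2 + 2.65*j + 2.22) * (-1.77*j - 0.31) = -9.1155*j^5 + 2.9524*j^4 + 4.6376*j^3 - 4.0178*j^2 - 4.7509*j - 0.6882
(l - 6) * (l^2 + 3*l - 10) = l^3 - 3*l^2 - 28*l + 60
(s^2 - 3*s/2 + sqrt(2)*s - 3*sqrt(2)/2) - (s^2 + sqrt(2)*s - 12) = -3*s/2 - 3*sqrt(2)/2 + 12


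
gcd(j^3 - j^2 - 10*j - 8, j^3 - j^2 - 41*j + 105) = 1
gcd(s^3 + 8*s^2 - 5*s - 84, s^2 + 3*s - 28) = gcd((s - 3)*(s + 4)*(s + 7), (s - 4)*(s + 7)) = s + 7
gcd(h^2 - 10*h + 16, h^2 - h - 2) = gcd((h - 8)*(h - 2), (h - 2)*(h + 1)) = h - 2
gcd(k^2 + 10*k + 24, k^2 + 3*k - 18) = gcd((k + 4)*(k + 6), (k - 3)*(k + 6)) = k + 6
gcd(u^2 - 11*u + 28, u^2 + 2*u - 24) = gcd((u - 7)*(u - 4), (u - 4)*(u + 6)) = u - 4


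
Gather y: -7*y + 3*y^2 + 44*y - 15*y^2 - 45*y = -12*y^2 - 8*y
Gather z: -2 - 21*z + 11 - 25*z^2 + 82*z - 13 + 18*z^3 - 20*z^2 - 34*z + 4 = 18*z^3 - 45*z^2 + 27*z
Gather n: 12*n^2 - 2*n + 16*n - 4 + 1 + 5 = 12*n^2 + 14*n + 2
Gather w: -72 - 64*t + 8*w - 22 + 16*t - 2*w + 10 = -48*t + 6*w - 84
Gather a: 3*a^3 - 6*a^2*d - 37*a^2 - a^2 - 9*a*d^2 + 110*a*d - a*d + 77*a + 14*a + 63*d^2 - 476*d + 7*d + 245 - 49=3*a^3 + a^2*(-6*d - 38) + a*(-9*d^2 + 109*d + 91) + 63*d^2 - 469*d + 196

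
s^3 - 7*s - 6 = (s - 3)*(s + 1)*(s + 2)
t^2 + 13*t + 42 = (t + 6)*(t + 7)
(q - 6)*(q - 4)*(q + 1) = q^3 - 9*q^2 + 14*q + 24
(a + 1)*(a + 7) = a^2 + 8*a + 7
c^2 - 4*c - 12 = (c - 6)*(c + 2)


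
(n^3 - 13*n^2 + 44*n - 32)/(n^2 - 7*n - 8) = (n^2 - 5*n + 4)/(n + 1)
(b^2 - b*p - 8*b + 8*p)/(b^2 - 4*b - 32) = (b - p)/(b + 4)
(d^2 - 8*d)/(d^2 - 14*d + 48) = d/(d - 6)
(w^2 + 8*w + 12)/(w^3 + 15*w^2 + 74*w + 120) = (w + 2)/(w^2 + 9*w + 20)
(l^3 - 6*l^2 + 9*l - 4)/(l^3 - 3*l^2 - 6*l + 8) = (l - 1)/(l + 2)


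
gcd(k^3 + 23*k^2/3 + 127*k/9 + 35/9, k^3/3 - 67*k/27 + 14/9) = 1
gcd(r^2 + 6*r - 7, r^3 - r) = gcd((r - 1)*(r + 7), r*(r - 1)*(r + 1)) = r - 1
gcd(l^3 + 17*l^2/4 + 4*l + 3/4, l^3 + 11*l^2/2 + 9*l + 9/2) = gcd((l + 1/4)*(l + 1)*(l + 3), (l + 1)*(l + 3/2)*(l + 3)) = l^2 + 4*l + 3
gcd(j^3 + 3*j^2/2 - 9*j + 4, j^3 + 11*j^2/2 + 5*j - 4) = j^2 + 7*j/2 - 2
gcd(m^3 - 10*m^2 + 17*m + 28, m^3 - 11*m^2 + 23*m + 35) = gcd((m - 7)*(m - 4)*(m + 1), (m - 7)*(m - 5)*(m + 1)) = m^2 - 6*m - 7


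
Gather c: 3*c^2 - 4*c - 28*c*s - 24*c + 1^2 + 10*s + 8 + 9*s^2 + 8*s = 3*c^2 + c*(-28*s - 28) + 9*s^2 + 18*s + 9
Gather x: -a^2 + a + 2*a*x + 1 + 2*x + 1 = -a^2 + a + x*(2*a + 2) + 2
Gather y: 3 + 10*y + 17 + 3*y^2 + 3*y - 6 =3*y^2 + 13*y + 14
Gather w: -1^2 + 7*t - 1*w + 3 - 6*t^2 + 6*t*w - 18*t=-6*t^2 - 11*t + w*(6*t - 1) + 2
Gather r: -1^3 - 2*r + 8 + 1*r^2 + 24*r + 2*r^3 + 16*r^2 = 2*r^3 + 17*r^2 + 22*r + 7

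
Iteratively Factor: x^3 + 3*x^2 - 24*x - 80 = (x - 5)*(x^2 + 8*x + 16) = (x - 5)*(x + 4)*(x + 4)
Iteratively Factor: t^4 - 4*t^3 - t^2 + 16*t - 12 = (t - 2)*(t^3 - 2*t^2 - 5*t + 6) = (t - 2)*(t + 2)*(t^2 - 4*t + 3) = (t - 2)*(t - 1)*(t + 2)*(t - 3)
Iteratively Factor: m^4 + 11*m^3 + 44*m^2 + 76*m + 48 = (m + 4)*(m^3 + 7*m^2 + 16*m + 12) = (m + 2)*(m + 4)*(m^2 + 5*m + 6) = (m + 2)*(m + 3)*(m + 4)*(m + 2)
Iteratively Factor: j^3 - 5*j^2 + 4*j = (j - 4)*(j^2 - j) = j*(j - 4)*(j - 1)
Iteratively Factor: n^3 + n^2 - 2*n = (n + 2)*(n^2 - n) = (n - 1)*(n + 2)*(n)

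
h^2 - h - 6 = (h - 3)*(h + 2)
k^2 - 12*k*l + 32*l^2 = (k - 8*l)*(k - 4*l)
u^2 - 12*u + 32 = (u - 8)*(u - 4)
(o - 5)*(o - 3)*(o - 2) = o^3 - 10*o^2 + 31*o - 30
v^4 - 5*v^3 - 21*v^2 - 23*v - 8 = (v - 8)*(v + 1)^3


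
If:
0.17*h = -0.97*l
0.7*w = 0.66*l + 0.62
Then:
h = 5.36007130124777 - 6.05169340463458*w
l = 1.06060606060606*w - 0.939393939393939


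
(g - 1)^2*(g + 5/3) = g^3 - g^2/3 - 7*g/3 + 5/3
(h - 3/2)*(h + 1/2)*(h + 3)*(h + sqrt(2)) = h^4 + sqrt(2)*h^3 + 2*h^3 - 15*h^2/4 + 2*sqrt(2)*h^2 - 15*sqrt(2)*h/4 - 9*h/4 - 9*sqrt(2)/4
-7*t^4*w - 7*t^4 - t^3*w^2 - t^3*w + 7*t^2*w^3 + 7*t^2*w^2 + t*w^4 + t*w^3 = (-t + w)*(t + w)*(7*t + w)*(t*w + t)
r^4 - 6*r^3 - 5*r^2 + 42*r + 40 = (r - 5)*(r - 4)*(r + 1)*(r + 2)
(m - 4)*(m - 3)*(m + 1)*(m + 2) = m^4 - 4*m^3 - 7*m^2 + 22*m + 24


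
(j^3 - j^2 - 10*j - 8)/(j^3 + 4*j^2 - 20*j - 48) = (j + 1)/(j + 6)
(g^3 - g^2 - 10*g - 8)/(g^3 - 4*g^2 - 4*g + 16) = (g + 1)/(g - 2)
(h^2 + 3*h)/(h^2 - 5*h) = (h + 3)/(h - 5)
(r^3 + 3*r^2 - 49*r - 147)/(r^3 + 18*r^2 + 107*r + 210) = (r^2 - 4*r - 21)/(r^2 + 11*r + 30)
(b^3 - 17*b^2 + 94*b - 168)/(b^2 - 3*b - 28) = (b^2 - 10*b + 24)/(b + 4)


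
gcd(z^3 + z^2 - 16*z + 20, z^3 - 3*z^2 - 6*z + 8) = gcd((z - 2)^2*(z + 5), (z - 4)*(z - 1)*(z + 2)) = 1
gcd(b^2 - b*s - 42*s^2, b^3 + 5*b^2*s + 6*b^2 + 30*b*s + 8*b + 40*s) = 1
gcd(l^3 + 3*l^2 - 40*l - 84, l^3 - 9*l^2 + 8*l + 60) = l^2 - 4*l - 12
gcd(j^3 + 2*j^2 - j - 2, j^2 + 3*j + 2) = j^2 + 3*j + 2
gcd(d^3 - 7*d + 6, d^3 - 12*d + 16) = d - 2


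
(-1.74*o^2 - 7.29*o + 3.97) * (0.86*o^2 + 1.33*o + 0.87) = -1.4964*o^4 - 8.5836*o^3 - 7.7953*o^2 - 1.0622*o + 3.4539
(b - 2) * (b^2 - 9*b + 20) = b^3 - 11*b^2 + 38*b - 40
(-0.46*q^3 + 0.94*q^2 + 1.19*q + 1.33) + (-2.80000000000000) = -0.46*q^3 + 0.94*q^2 + 1.19*q - 1.47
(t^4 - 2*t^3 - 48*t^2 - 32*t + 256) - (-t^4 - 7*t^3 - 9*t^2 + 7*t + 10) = 2*t^4 + 5*t^3 - 39*t^2 - 39*t + 246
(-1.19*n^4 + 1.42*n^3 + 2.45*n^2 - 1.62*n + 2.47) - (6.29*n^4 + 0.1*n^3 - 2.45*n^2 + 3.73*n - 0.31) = -7.48*n^4 + 1.32*n^3 + 4.9*n^2 - 5.35*n + 2.78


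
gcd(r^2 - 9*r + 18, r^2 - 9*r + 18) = r^2 - 9*r + 18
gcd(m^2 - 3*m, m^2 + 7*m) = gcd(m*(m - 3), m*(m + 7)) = m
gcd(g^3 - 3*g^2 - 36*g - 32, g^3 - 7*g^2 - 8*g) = g^2 - 7*g - 8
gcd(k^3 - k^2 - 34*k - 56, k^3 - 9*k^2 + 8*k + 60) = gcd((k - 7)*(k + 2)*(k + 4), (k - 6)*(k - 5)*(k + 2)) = k + 2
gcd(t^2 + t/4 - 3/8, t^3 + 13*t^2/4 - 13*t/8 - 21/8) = t + 3/4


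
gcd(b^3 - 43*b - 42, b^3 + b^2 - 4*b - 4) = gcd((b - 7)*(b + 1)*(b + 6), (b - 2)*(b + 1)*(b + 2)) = b + 1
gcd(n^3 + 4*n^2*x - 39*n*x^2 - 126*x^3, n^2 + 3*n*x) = n + 3*x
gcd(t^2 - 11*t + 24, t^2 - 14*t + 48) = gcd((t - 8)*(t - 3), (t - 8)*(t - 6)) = t - 8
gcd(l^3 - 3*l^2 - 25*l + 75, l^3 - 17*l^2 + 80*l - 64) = 1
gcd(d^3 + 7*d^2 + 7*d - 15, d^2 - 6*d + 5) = d - 1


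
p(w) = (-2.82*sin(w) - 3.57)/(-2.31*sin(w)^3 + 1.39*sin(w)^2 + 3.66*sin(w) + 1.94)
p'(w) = (-2.82*sin(w) - 3.57)*(6.93*sin(w)^2*cos(w) - 2.78*sin(w)*cos(w) - 3.66*cos(w))/(-2.31*sin(w)^3 + 1.39*sin(w)^2 + 3.66*sin(w) + 1.94)^2 - 2.82*cos(w)/(-2.31*sin(w)^3 + 1.39*sin(w)^2 + 3.66*sin(w) + 1.94) = (-13.0284*sin(w)^3 - 20.8203*sin(w)^2 + 9.9246*sin(w) + 7.5954)*cos(w)/(5.3361*sin(w)^6 - 6.4218*sin(w)^5 - 14.9771*sin(w)^4 + 1.212*sin(w)^3 + 18.7888*sin(w)^2 + 14.2008*sin(w) + 3.7636)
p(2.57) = -1.29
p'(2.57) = -0.26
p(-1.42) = -0.41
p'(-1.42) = -0.41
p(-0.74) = -2.05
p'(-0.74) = -5.11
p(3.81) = -2.41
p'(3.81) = 4.75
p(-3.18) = -1.77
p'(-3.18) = -1.83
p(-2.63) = -2.91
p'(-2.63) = 1.12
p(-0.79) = -1.80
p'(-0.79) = -4.93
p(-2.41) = -2.10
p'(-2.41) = 5.11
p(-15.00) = -2.22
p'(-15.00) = 5.06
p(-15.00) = -2.22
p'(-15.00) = 5.06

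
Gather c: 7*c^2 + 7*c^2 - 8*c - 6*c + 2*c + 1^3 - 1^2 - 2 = 14*c^2 - 12*c - 2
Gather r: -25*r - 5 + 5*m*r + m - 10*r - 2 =m + r*(5*m - 35) - 7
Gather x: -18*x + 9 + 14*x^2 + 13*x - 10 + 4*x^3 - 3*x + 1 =4*x^3 + 14*x^2 - 8*x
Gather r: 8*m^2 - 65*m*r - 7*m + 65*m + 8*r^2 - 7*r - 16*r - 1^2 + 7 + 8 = 8*m^2 + 58*m + 8*r^2 + r*(-65*m - 23) + 14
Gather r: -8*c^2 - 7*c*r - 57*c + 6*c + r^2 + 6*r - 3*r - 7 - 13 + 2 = -8*c^2 - 51*c + r^2 + r*(3 - 7*c) - 18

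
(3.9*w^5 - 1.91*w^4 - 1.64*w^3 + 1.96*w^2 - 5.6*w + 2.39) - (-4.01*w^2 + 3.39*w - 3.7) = 3.9*w^5 - 1.91*w^4 - 1.64*w^3 + 5.97*w^2 - 8.99*w + 6.09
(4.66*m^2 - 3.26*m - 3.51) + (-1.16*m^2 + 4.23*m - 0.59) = 3.5*m^2 + 0.970000000000001*m - 4.1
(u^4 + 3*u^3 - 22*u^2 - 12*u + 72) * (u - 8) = u^5 - 5*u^4 - 46*u^3 + 164*u^2 + 168*u - 576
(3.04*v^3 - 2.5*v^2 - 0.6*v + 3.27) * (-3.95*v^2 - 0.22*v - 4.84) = -12.008*v^5 + 9.2062*v^4 - 11.7936*v^3 - 0.684500000000001*v^2 + 2.1846*v - 15.8268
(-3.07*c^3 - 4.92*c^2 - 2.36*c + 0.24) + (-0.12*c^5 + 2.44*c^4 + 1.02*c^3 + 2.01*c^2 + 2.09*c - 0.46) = -0.12*c^5 + 2.44*c^4 - 2.05*c^3 - 2.91*c^2 - 0.27*c - 0.22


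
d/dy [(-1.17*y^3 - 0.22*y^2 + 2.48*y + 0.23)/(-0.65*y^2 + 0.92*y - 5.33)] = (0.7605*y^4 - 2.1528*y^3 + 20.1179*y^2 + 2.6442*y - 13.43)/(0.4225*y^4 - 1.196*y^3 + 7.7754*y^2 - 9.8072*y + 28.4089)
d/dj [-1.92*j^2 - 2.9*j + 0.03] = -3.84*j - 2.9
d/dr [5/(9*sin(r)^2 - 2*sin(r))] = 10*(-9/tan(r) + cos(r)/sin(r)^2)/(9*sin(r) - 2)^2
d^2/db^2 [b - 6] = 0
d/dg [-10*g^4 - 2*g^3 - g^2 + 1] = 2*g*(-20*g^2 - 3*g - 1)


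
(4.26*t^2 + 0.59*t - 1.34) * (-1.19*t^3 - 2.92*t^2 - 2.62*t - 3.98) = -5.0694*t^5 - 13.1413*t^4 - 11.2894*t^3 - 14.5878*t^2 + 1.1626*t + 5.3332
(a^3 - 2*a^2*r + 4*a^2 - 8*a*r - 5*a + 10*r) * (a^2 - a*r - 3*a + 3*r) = a^5 - 3*a^4*r + a^4 + 2*a^3*r^2 - 3*a^3*r - 17*a^3 + 2*a^2*r^2 + 51*a^2*r + 15*a^2 - 34*a*r^2 - 45*a*r + 30*r^2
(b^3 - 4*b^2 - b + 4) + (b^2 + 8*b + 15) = b^3 - 3*b^2 + 7*b + 19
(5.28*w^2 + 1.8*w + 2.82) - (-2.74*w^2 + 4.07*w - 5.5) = 8.02*w^2 - 2.27*w + 8.32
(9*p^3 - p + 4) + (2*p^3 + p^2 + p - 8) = 11*p^3 + p^2 - 4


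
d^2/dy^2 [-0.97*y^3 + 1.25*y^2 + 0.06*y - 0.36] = 2.5 - 5.82*y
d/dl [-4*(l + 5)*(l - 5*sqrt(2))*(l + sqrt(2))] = -12*l^2 - 40*l + 32*sqrt(2)*l + 40 + 80*sqrt(2)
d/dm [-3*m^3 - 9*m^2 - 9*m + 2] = -9*m^2 - 18*m - 9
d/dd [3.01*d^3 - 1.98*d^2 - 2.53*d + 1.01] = 9.03*d^2 - 3.96*d - 2.53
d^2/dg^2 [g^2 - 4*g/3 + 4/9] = 2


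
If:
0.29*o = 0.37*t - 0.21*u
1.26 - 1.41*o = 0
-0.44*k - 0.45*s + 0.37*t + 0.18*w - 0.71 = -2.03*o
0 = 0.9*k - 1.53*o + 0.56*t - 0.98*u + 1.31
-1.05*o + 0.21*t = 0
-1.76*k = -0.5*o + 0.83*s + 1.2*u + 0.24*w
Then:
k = 4.51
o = 0.89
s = -10.09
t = 4.47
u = 6.64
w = -29.52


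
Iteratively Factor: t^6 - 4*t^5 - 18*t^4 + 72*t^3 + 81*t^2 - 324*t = (t + 3)*(t^5 - 7*t^4 + 3*t^3 + 63*t^2 - 108*t) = (t - 3)*(t + 3)*(t^4 - 4*t^3 - 9*t^2 + 36*t) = (t - 3)^2*(t + 3)*(t^3 - t^2 - 12*t) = (t - 4)*(t - 3)^2*(t + 3)*(t^2 + 3*t) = t*(t - 4)*(t - 3)^2*(t + 3)*(t + 3)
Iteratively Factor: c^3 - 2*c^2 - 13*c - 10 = (c + 1)*(c^2 - 3*c - 10) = (c - 5)*(c + 1)*(c + 2)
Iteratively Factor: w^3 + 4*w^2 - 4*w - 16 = (w + 2)*(w^2 + 2*w - 8) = (w + 2)*(w + 4)*(w - 2)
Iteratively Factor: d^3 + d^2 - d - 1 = (d + 1)*(d^2 - 1) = (d - 1)*(d + 1)*(d + 1)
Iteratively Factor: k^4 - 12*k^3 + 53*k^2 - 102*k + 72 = (k - 3)*(k^3 - 9*k^2 + 26*k - 24) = (k - 3)*(k - 2)*(k^2 - 7*k + 12) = (k - 4)*(k - 3)*(k - 2)*(k - 3)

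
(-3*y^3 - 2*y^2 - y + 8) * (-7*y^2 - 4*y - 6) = 21*y^5 + 26*y^4 + 33*y^3 - 40*y^2 - 26*y - 48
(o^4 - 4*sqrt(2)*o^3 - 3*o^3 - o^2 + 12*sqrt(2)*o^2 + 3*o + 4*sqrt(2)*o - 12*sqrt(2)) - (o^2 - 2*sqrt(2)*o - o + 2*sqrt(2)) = o^4 - 4*sqrt(2)*o^3 - 3*o^3 - 2*o^2 + 12*sqrt(2)*o^2 + 4*o + 6*sqrt(2)*o - 14*sqrt(2)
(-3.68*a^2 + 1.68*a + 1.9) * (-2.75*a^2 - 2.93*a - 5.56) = 10.12*a^4 + 6.1624*a^3 + 10.3134*a^2 - 14.9078*a - 10.564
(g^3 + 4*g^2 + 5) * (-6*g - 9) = -6*g^4 - 33*g^3 - 36*g^2 - 30*g - 45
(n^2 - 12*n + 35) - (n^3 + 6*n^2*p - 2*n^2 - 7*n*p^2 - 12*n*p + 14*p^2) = -n^3 - 6*n^2*p + 3*n^2 + 7*n*p^2 + 12*n*p - 12*n - 14*p^2 + 35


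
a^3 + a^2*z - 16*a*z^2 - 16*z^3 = (a - 4*z)*(a + z)*(a + 4*z)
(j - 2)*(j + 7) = j^2 + 5*j - 14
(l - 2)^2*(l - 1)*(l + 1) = l^4 - 4*l^3 + 3*l^2 + 4*l - 4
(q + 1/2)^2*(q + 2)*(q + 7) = q^4 + 10*q^3 + 93*q^2/4 + 65*q/4 + 7/2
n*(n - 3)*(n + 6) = n^3 + 3*n^2 - 18*n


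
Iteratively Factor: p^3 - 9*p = (p + 3)*(p^2 - 3*p) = (p - 3)*(p + 3)*(p)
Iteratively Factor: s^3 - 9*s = (s)*(s^2 - 9) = s*(s - 3)*(s + 3)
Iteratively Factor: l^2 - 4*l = (l - 4)*(l)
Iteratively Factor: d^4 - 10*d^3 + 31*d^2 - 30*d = (d)*(d^3 - 10*d^2 + 31*d - 30) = d*(d - 3)*(d^2 - 7*d + 10) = d*(d - 3)*(d - 2)*(d - 5)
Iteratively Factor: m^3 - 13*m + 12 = (m - 3)*(m^2 + 3*m - 4) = (m - 3)*(m + 4)*(m - 1)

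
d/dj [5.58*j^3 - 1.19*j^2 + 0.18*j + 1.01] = 16.74*j^2 - 2.38*j + 0.18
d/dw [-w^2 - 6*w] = -2*w - 6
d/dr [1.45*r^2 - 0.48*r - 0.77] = 2.9*r - 0.48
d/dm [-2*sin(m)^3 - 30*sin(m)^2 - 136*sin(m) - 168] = 2*(-30*sin(m) + 3*cos(m)^2 - 71)*cos(m)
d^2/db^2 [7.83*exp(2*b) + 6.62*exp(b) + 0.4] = (31.32*exp(b) + 6.62)*exp(b)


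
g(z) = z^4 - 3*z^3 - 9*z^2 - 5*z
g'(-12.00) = -7997.00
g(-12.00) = 24684.00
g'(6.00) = 427.00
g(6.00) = 294.00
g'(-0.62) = 1.75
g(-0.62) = 0.50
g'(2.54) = -43.24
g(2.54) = -78.30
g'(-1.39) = -8.11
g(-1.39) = 1.35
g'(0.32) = -11.55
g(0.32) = -2.61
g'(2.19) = -45.57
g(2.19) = -62.62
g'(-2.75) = -106.75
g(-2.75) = 65.27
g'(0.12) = -7.28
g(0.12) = -0.73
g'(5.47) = 281.92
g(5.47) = 107.62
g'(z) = 4*z^3 - 9*z^2 - 18*z - 5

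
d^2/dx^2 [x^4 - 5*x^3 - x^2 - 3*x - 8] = 12*x^2 - 30*x - 2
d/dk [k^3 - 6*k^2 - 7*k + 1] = 3*k^2 - 12*k - 7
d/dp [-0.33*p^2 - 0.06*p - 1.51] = -0.66*p - 0.06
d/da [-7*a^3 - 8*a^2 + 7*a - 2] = -21*a^2 - 16*a + 7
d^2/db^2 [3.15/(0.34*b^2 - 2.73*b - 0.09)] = (0.72828*b^2 - 5.84766*b - 3.15*(0.68*b - 2.73)*(1.36*b - 5.46) - 0.19278)/(-0.34*b^2 + 2.73*b + 0.09)^3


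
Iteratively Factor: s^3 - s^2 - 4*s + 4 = (s - 2)*(s^2 + s - 2) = (s - 2)*(s - 1)*(s + 2)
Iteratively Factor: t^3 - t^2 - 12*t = (t - 4)*(t^2 + 3*t) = (t - 4)*(t + 3)*(t)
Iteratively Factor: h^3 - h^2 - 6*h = (h)*(h^2 - h - 6) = h*(h + 2)*(h - 3)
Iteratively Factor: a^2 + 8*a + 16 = (a + 4)*(a + 4)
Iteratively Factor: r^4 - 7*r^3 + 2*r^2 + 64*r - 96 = (r + 3)*(r^3 - 10*r^2 + 32*r - 32) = (r - 2)*(r + 3)*(r^2 - 8*r + 16) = (r - 4)*(r - 2)*(r + 3)*(r - 4)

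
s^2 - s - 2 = (s - 2)*(s + 1)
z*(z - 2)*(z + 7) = z^3 + 5*z^2 - 14*z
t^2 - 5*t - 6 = (t - 6)*(t + 1)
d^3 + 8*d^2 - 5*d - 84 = (d - 3)*(d + 4)*(d + 7)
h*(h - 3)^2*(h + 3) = h^4 - 3*h^3 - 9*h^2 + 27*h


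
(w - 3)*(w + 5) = w^2 + 2*w - 15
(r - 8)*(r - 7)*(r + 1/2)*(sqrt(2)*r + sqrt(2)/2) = sqrt(2)*r^4 - 14*sqrt(2)*r^3 + 165*sqrt(2)*r^2/4 + 209*sqrt(2)*r/4 + 14*sqrt(2)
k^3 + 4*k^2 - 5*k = k*(k - 1)*(k + 5)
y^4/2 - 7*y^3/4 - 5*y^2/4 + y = y*(y/2 + 1/2)*(y - 4)*(y - 1/2)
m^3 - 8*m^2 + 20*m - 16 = (m - 4)*(m - 2)^2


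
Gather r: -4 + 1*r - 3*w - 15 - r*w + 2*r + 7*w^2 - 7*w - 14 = r*(3 - w) + 7*w^2 - 10*w - 33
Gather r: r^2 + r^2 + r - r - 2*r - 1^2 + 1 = 2*r^2 - 2*r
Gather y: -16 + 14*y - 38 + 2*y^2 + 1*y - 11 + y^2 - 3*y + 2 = 3*y^2 + 12*y - 63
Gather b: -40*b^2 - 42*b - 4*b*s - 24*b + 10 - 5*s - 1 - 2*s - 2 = -40*b^2 + b*(-4*s - 66) - 7*s + 7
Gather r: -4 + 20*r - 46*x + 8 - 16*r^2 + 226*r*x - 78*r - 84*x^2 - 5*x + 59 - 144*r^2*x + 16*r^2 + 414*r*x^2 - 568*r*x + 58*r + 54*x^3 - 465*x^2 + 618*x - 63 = -144*r^2*x + r*(414*x^2 - 342*x) + 54*x^3 - 549*x^2 + 567*x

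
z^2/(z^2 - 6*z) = z/(z - 6)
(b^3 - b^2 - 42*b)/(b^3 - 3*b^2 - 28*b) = (b + 6)/(b + 4)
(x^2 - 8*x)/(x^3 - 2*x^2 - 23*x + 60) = x*(x - 8)/(x^3 - 2*x^2 - 23*x + 60)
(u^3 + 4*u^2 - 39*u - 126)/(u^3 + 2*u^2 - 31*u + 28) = (u^2 - 3*u - 18)/(u^2 - 5*u + 4)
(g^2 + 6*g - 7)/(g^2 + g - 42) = (g - 1)/(g - 6)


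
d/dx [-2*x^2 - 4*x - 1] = -4*x - 4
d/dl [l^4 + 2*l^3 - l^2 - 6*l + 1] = 4*l^3 + 6*l^2 - 2*l - 6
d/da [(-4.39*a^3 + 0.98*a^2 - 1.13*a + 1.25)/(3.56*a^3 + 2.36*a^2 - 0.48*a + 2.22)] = (-13.8492*a^4 + 12.26*a^3 - 40.391*a^2 - 1.5488*a - 1.9086)/(12.6736*a^6 + 16.8032*a^5 + 2.152*a^4 + 13.5408*a^3 + 10.7088*a^2 - 2.1312*a + 4.9284)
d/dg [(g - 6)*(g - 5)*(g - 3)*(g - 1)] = 4*g^3 - 45*g^2 + 154*g - 153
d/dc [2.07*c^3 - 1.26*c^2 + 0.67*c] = 6.21*c^2 - 2.52*c + 0.67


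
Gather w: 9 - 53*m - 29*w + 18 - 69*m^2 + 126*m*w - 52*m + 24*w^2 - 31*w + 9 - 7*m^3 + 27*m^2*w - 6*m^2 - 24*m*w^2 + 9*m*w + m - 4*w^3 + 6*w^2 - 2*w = -7*m^3 - 75*m^2 - 104*m - 4*w^3 + w^2*(30 - 24*m) + w*(27*m^2 + 135*m - 62) + 36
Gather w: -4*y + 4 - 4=-4*y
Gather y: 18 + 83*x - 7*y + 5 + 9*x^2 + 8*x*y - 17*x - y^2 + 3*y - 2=9*x^2 + 66*x - y^2 + y*(8*x - 4) + 21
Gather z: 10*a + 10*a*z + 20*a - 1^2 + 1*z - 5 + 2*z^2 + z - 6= 30*a + 2*z^2 + z*(10*a + 2) - 12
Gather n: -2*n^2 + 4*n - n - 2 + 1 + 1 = -2*n^2 + 3*n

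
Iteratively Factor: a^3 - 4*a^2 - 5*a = (a)*(a^2 - 4*a - 5) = a*(a - 5)*(a + 1)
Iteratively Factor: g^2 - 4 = (g - 2)*(g + 2)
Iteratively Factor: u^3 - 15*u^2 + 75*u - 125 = (u - 5)*(u^2 - 10*u + 25) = (u - 5)^2*(u - 5)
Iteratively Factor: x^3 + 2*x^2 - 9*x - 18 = (x + 2)*(x^2 - 9) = (x - 3)*(x + 2)*(x + 3)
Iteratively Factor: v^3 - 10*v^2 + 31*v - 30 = (v - 3)*(v^2 - 7*v + 10) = (v - 3)*(v - 2)*(v - 5)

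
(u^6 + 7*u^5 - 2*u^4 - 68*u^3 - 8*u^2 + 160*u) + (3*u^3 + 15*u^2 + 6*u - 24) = u^6 + 7*u^5 - 2*u^4 - 65*u^3 + 7*u^2 + 166*u - 24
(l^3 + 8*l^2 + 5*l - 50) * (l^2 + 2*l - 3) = l^5 + 10*l^4 + 18*l^3 - 64*l^2 - 115*l + 150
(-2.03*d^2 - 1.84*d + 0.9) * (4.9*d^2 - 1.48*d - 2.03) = -9.947*d^4 - 6.0116*d^3 + 11.2541*d^2 + 2.4032*d - 1.827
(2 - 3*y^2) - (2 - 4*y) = -3*y^2 + 4*y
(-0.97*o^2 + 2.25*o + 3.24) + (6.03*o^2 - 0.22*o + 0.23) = 5.06*o^2 + 2.03*o + 3.47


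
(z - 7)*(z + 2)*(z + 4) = z^3 - z^2 - 34*z - 56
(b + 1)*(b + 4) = b^2 + 5*b + 4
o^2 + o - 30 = (o - 5)*(o + 6)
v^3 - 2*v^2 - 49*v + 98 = (v - 7)*(v - 2)*(v + 7)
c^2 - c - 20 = (c - 5)*(c + 4)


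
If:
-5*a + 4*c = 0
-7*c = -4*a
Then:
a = 0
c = 0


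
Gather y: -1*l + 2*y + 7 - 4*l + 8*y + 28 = -5*l + 10*y + 35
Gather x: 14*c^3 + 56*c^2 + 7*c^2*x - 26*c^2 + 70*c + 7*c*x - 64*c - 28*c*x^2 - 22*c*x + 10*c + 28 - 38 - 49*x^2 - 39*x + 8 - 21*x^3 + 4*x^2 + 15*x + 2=14*c^3 + 30*c^2 + 16*c - 21*x^3 + x^2*(-28*c - 45) + x*(7*c^2 - 15*c - 24)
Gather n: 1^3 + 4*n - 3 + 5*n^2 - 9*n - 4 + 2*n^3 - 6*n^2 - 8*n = 2*n^3 - n^2 - 13*n - 6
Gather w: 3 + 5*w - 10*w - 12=-5*w - 9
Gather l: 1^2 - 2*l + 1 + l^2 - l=l^2 - 3*l + 2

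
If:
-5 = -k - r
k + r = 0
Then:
No Solution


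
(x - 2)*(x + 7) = x^2 + 5*x - 14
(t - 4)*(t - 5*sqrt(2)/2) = t^2 - 4*t - 5*sqrt(2)*t/2 + 10*sqrt(2)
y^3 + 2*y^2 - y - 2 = (y - 1)*(y + 1)*(y + 2)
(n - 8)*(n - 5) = n^2 - 13*n + 40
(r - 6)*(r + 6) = r^2 - 36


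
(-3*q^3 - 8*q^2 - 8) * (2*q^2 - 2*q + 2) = -6*q^5 - 10*q^4 + 10*q^3 - 32*q^2 + 16*q - 16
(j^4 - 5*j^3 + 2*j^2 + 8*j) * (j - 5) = j^5 - 10*j^4 + 27*j^3 - 2*j^2 - 40*j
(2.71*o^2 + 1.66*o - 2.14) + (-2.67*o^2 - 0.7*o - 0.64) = 0.04*o^2 + 0.96*o - 2.78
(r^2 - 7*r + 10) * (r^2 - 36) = r^4 - 7*r^3 - 26*r^2 + 252*r - 360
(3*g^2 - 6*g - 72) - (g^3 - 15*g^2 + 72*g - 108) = -g^3 + 18*g^2 - 78*g + 36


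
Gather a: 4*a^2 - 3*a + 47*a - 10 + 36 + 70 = 4*a^2 + 44*a + 96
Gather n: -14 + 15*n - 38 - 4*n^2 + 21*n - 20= -4*n^2 + 36*n - 72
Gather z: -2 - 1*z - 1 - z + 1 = -2*z - 2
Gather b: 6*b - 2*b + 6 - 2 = 4*b + 4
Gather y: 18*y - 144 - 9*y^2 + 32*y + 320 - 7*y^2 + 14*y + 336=-16*y^2 + 64*y + 512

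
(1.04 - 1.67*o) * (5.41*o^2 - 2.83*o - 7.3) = -9.0347*o^3 + 10.3525*o^2 + 9.2478*o - 7.592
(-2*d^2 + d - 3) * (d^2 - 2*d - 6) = -2*d^4 + 5*d^3 + 7*d^2 + 18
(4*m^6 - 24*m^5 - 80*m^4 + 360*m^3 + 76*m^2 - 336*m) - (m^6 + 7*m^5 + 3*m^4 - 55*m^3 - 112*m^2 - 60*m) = 3*m^6 - 31*m^5 - 83*m^4 + 415*m^3 + 188*m^2 - 276*m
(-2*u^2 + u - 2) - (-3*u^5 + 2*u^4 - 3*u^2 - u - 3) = 3*u^5 - 2*u^4 + u^2 + 2*u + 1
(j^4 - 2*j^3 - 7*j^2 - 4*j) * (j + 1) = j^5 - j^4 - 9*j^3 - 11*j^2 - 4*j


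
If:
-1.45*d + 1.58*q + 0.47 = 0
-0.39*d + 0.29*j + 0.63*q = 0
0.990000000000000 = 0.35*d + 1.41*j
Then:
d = -0.14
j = 0.74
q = -0.43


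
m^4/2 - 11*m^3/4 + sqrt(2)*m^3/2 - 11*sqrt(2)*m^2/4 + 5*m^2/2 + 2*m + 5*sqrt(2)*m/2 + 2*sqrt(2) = (m/2 + sqrt(2)/2)*(m - 4)*(m - 2)*(m + 1/2)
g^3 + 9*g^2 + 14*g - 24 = (g - 1)*(g + 4)*(g + 6)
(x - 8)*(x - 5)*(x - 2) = x^3 - 15*x^2 + 66*x - 80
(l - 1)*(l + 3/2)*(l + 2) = l^3 + 5*l^2/2 - l/2 - 3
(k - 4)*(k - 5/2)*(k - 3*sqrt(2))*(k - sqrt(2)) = k^4 - 13*k^3/2 - 4*sqrt(2)*k^3 + 16*k^2 + 26*sqrt(2)*k^2 - 40*sqrt(2)*k - 39*k + 60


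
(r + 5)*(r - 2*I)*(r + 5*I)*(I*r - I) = I*r^4 - 3*r^3 + 4*I*r^3 - 12*r^2 + 5*I*r^2 + 15*r + 40*I*r - 50*I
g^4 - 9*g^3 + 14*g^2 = g^2*(g - 7)*(g - 2)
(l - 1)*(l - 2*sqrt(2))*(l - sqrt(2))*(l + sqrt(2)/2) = l^4 - 5*sqrt(2)*l^3/2 - l^3 + l^2 + 5*sqrt(2)*l^2/2 - l + 2*sqrt(2)*l - 2*sqrt(2)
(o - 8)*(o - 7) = o^2 - 15*o + 56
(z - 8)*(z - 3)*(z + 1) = z^3 - 10*z^2 + 13*z + 24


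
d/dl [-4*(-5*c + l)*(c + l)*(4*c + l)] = 84*c^2 - 12*l^2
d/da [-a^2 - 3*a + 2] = -2*a - 3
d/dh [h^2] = 2*h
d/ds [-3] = 0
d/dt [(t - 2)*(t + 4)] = 2*t + 2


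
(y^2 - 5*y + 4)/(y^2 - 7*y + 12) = (y - 1)/(y - 3)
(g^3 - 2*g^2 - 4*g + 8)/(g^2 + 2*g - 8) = (g^2 - 4)/(g + 4)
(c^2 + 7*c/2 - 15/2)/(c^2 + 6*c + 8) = (2*c^2 + 7*c - 15)/(2*(c^2 + 6*c + 8))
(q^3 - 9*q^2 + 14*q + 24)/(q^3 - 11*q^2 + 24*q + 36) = (q - 4)/(q - 6)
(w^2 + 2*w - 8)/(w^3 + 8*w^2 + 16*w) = (w - 2)/(w*(w + 4))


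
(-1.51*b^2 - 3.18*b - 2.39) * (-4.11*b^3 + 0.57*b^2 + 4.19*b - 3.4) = 6.2061*b^5 + 12.2091*b^4 + 1.6834*b^3 - 9.5525*b^2 + 0.797899999999998*b + 8.126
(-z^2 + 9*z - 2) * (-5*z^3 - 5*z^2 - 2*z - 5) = 5*z^5 - 40*z^4 - 33*z^3 - 3*z^2 - 41*z + 10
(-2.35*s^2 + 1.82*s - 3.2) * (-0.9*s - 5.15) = 2.115*s^3 + 10.4645*s^2 - 6.493*s + 16.48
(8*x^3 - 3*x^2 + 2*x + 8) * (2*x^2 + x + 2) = 16*x^5 + 2*x^4 + 17*x^3 + 12*x^2 + 12*x + 16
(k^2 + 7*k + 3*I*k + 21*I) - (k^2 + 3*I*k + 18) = 7*k - 18 + 21*I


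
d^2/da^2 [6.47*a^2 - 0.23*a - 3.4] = 12.9400000000000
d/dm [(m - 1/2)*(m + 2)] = 2*m + 3/2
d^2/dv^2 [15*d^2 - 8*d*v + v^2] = 2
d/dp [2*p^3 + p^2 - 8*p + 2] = 6*p^2 + 2*p - 8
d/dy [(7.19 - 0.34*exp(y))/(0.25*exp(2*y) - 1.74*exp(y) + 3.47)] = (0.085*exp(2*y) - 3.595*exp(y) + 11.3308)*exp(y)/(0.0625*exp(4*y) - 0.87*exp(3*y) + 4.7626*exp(2*y) - 12.0756*exp(y) + 12.0409)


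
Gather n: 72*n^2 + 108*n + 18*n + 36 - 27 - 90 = 72*n^2 + 126*n - 81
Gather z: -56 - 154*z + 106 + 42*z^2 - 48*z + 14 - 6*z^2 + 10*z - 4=36*z^2 - 192*z + 60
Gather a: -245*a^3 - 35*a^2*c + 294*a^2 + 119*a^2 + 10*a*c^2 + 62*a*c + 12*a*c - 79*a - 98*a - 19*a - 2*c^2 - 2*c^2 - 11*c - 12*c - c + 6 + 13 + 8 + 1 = -245*a^3 + a^2*(413 - 35*c) + a*(10*c^2 + 74*c - 196) - 4*c^2 - 24*c + 28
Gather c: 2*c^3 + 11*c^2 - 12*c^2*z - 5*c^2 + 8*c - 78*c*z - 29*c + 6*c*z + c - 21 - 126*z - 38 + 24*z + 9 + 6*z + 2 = 2*c^3 + c^2*(6 - 12*z) + c*(-72*z - 20) - 96*z - 48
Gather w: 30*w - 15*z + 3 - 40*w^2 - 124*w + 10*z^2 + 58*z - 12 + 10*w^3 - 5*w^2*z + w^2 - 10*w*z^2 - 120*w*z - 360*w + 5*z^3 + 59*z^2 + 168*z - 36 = 10*w^3 + w^2*(-5*z - 39) + w*(-10*z^2 - 120*z - 454) + 5*z^3 + 69*z^2 + 211*z - 45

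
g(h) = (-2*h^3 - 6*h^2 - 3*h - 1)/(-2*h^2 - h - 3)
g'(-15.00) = 1.00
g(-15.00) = -12.43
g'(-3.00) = 0.90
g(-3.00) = -0.44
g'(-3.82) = 0.97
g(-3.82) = -1.21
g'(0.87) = 1.88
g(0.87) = 1.76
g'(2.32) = 1.33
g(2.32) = 4.06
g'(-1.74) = 0.42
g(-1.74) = 0.47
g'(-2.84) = 0.87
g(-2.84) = -0.30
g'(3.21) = 1.19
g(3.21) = 5.17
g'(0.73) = 1.90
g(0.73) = 1.49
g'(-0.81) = -0.53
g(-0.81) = 0.41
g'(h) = (4*h + 1)*(-2*h^3 - 6*h^2 - 3*h - 1)/(-2*h^2 - h - 3)^2 + (-6*h^2 - 12*h - 3)/(-2*h^2 - h - 3)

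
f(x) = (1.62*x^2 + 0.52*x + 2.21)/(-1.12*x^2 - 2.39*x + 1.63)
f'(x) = (2.24*x + 2.39)*(1.62*x^2 + 0.52*x + 2.21)/(-1.12*x^2 - 2.39*x + 1.63)^2 + (3.24*x + 0.52)/(-1.12*x^2 - 2.39*x + 1.63) = (-3.2894*x^2 + 10.2316*x + 6.1295)/(1.2544*x^4 + 5.3536*x^3 + 2.0609*x^2 - 7.7914*x + 2.6569)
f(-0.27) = 1.00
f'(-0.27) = 0.65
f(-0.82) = 1.01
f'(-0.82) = -0.56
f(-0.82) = 1.01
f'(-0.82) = -0.56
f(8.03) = -1.23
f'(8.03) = -0.02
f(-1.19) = 1.35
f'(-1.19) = -1.28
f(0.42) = 6.33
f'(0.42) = 53.59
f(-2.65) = 124.20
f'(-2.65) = -4562.20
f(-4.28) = -3.43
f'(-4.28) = -1.31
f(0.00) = 1.36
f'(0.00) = 2.31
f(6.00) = -1.20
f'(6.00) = -0.02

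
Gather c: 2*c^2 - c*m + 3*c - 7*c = 2*c^2 + c*(-m - 4)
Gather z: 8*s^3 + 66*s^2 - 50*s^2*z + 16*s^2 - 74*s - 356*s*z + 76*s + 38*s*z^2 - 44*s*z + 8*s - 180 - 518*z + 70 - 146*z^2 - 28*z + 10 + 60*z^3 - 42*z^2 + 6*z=8*s^3 + 82*s^2 + 10*s + 60*z^3 + z^2*(38*s - 188) + z*(-50*s^2 - 400*s - 540) - 100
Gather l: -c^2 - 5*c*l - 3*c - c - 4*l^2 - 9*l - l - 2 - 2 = -c^2 - 4*c - 4*l^2 + l*(-5*c - 10) - 4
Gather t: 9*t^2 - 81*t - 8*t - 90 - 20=9*t^2 - 89*t - 110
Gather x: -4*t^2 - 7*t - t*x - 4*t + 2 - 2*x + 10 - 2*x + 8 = -4*t^2 - 11*t + x*(-t - 4) + 20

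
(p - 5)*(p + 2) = p^2 - 3*p - 10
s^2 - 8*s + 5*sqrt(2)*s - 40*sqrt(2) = (s - 8)*(s + 5*sqrt(2))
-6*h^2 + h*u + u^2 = (-2*h + u)*(3*h + u)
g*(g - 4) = g^2 - 4*g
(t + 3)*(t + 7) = t^2 + 10*t + 21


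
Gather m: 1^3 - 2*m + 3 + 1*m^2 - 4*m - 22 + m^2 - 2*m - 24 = 2*m^2 - 8*m - 42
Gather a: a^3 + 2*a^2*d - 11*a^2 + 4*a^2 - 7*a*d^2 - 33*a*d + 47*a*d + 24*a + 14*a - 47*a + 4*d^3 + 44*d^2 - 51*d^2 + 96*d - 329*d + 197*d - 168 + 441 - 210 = a^3 + a^2*(2*d - 7) + a*(-7*d^2 + 14*d - 9) + 4*d^3 - 7*d^2 - 36*d + 63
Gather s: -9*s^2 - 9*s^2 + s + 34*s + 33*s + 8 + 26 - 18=-18*s^2 + 68*s + 16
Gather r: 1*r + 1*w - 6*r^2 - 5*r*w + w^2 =-6*r^2 + r*(1 - 5*w) + w^2 + w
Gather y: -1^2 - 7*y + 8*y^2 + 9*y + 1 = 8*y^2 + 2*y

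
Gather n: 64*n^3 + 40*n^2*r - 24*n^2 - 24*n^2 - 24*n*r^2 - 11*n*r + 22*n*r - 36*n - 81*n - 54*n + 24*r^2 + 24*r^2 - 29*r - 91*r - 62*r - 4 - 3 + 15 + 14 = 64*n^3 + n^2*(40*r - 48) + n*(-24*r^2 + 11*r - 171) + 48*r^2 - 182*r + 22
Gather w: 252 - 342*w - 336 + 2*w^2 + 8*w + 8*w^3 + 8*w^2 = 8*w^3 + 10*w^2 - 334*w - 84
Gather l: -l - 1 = -l - 1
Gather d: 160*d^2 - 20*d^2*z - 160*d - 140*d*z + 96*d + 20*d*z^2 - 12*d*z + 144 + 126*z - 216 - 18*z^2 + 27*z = d^2*(160 - 20*z) + d*(20*z^2 - 152*z - 64) - 18*z^2 + 153*z - 72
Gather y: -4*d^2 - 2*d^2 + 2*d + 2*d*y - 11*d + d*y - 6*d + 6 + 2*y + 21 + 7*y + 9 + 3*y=-6*d^2 - 15*d + y*(3*d + 12) + 36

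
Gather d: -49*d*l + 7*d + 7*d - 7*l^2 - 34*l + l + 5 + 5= d*(14 - 49*l) - 7*l^2 - 33*l + 10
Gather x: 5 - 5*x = 5 - 5*x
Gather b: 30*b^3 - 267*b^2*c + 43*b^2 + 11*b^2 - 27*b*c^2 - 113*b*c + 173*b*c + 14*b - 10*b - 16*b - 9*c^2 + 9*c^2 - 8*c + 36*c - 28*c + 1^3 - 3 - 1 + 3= 30*b^3 + b^2*(54 - 267*c) + b*(-27*c^2 + 60*c - 12)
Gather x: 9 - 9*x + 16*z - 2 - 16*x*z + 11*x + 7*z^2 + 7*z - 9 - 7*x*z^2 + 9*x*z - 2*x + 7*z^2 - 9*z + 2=x*(-7*z^2 - 7*z) + 14*z^2 + 14*z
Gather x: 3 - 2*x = 3 - 2*x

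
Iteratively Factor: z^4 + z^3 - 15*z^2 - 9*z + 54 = (z + 3)*(z^3 - 2*z^2 - 9*z + 18) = (z + 3)^2*(z^2 - 5*z + 6) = (z - 3)*(z + 3)^2*(z - 2)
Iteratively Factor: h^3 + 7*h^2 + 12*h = (h + 3)*(h^2 + 4*h) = h*(h + 3)*(h + 4)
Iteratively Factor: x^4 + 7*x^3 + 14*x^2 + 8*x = (x + 1)*(x^3 + 6*x^2 + 8*x) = (x + 1)*(x + 2)*(x^2 + 4*x) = x*(x + 1)*(x + 2)*(x + 4)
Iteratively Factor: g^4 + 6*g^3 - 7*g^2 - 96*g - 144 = (g - 4)*(g^3 + 10*g^2 + 33*g + 36) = (g - 4)*(g + 3)*(g^2 + 7*g + 12) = (g - 4)*(g + 3)*(g + 4)*(g + 3)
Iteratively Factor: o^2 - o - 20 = (o + 4)*(o - 5)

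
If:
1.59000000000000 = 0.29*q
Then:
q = 5.48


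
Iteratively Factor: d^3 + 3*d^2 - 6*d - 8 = (d + 1)*(d^2 + 2*d - 8) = (d + 1)*(d + 4)*(d - 2)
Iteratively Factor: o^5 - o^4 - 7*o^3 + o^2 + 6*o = (o - 1)*(o^4 - 7*o^2 - 6*o) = (o - 1)*(o + 1)*(o^3 - o^2 - 6*o) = o*(o - 1)*(o + 1)*(o^2 - o - 6) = o*(o - 3)*(o - 1)*(o + 1)*(o + 2)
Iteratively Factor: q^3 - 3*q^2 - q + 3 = (q - 3)*(q^2 - 1) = (q - 3)*(q - 1)*(q + 1)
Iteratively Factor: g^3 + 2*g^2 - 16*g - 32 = (g - 4)*(g^2 + 6*g + 8) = (g - 4)*(g + 4)*(g + 2)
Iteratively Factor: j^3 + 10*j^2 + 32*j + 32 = (j + 2)*(j^2 + 8*j + 16) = (j + 2)*(j + 4)*(j + 4)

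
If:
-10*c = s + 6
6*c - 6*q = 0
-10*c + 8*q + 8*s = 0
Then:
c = -24/41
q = -24/41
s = -6/41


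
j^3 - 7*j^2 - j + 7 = (j - 7)*(j - 1)*(j + 1)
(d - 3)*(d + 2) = d^2 - d - 6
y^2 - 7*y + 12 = (y - 4)*(y - 3)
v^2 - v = v*(v - 1)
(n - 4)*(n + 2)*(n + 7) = n^3 + 5*n^2 - 22*n - 56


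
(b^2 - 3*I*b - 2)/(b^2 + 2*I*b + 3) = (b - 2*I)/(b + 3*I)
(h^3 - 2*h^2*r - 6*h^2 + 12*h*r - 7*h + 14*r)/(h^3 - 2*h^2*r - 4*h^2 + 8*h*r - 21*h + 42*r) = (h + 1)/(h + 3)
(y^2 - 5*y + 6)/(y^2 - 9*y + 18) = (y - 2)/(y - 6)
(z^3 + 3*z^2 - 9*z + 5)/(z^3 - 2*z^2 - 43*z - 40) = (z^2 - 2*z + 1)/(z^2 - 7*z - 8)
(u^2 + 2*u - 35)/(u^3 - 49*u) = (u - 5)/(u*(u - 7))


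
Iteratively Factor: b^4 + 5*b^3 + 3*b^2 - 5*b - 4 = (b + 4)*(b^3 + b^2 - b - 1) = (b + 1)*(b + 4)*(b^2 - 1) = (b + 1)^2*(b + 4)*(b - 1)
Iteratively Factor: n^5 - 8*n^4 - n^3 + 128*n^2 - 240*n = (n - 5)*(n^4 - 3*n^3 - 16*n^2 + 48*n) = (n - 5)*(n + 4)*(n^3 - 7*n^2 + 12*n) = n*(n - 5)*(n + 4)*(n^2 - 7*n + 12) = n*(n - 5)*(n - 4)*(n + 4)*(n - 3)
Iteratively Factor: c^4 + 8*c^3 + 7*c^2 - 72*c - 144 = (c + 4)*(c^3 + 4*c^2 - 9*c - 36) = (c + 3)*(c + 4)*(c^2 + c - 12) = (c + 3)*(c + 4)^2*(c - 3)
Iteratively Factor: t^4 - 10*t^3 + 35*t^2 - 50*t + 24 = (t - 3)*(t^3 - 7*t^2 + 14*t - 8) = (t - 4)*(t - 3)*(t^2 - 3*t + 2) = (t - 4)*(t - 3)*(t - 2)*(t - 1)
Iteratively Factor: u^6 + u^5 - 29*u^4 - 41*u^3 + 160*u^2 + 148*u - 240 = (u + 2)*(u^5 - u^4 - 27*u^3 + 13*u^2 + 134*u - 120) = (u - 2)*(u + 2)*(u^4 + u^3 - 25*u^2 - 37*u + 60) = (u - 2)*(u + 2)*(u + 4)*(u^3 - 3*u^2 - 13*u + 15) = (u - 2)*(u - 1)*(u + 2)*(u + 4)*(u^2 - 2*u - 15) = (u - 2)*(u - 1)*(u + 2)*(u + 3)*(u + 4)*(u - 5)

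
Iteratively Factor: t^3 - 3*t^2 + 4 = (t + 1)*(t^2 - 4*t + 4) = (t - 2)*(t + 1)*(t - 2)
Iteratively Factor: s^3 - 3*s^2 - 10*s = (s - 5)*(s^2 + 2*s) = s*(s - 5)*(s + 2)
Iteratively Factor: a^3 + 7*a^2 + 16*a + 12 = (a + 3)*(a^2 + 4*a + 4) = (a + 2)*(a + 3)*(a + 2)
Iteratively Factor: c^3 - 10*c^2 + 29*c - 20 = (c - 5)*(c^2 - 5*c + 4) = (c - 5)*(c - 1)*(c - 4)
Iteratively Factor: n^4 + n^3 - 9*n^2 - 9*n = (n + 1)*(n^3 - 9*n) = (n - 3)*(n + 1)*(n^2 + 3*n) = n*(n - 3)*(n + 1)*(n + 3)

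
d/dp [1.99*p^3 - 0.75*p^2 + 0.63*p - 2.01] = 5.97*p^2 - 1.5*p + 0.63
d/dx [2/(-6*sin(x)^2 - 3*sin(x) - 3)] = 2*(4*sin(x) + 1)*cos(x)/(3*(sin(x) - cos(2*x) + 2)^2)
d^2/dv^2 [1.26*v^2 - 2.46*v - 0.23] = 2.52000000000000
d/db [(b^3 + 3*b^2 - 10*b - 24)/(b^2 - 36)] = (b^4 - 98*b^2 - 168*b + 360)/(b^4 - 72*b^2 + 1296)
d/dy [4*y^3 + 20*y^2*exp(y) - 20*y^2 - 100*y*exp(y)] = 20*y^2*exp(y) + 12*y^2 - 60*y*exp(y) - 40*y - 100*exp(y)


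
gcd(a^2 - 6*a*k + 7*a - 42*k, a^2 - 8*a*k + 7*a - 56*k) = a + 7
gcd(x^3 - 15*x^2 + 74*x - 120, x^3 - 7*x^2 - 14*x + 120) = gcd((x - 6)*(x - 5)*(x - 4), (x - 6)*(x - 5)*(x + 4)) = x^2 - 11*x + 30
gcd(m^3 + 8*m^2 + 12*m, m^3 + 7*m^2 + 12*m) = m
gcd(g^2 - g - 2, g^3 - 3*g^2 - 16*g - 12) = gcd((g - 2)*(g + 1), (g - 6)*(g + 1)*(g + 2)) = g + 1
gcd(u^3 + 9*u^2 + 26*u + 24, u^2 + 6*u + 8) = u^2 + 6*u + 8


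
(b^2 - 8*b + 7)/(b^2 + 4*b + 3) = (b^2 - 8*b + 7)/(b^2 + 4*b + 3)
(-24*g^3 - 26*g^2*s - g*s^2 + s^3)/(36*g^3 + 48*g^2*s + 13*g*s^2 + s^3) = (-24*g^2 - 2*g*s + s^2)/(36*g^2 + 12*g*s + s^2)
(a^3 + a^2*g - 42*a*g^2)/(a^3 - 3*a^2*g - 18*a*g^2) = (a + 7*g)/(a + 3*g)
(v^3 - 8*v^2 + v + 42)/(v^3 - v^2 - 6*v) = (v - 7)/v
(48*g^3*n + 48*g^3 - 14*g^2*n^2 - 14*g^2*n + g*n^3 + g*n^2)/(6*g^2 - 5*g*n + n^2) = g*(48*g^2*n + 48*g^2 - 14*g*n^2 - 14*g*n + n^3 + n^2)/(6*g^2 - 5*g*n + n^2)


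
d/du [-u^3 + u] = 1 - 3*u^2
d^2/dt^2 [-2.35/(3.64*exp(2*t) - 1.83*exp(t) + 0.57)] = (-2.35*(7.28*exp(t) - 1.83)*(14.56*exp(t) - 3.66)*exp(t) + (34.216*exp(t) - 4.3005)*(3.64*exp(2*t) - 1.83*exp(t) + 0.57))*exp(t)/(3.64*exp(2*t) - 1.83*exp(t) + 0.57)^3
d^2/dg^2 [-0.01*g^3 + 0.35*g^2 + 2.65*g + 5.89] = 0.7 - 0.06*g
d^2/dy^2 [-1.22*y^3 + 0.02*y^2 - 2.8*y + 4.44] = 0.04 - 7.32*y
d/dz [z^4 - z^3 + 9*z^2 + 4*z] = 4*z^3 - 3*z^2 + 18*z + 4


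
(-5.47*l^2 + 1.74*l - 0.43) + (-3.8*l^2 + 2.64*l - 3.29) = -9.27*l^2 + 4.38*l - 3.72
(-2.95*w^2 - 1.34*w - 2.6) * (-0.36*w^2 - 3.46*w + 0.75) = 1.062*w^4 + 10.6894*w^3 + 3.3599*w^2 + 7.991*w - 1.95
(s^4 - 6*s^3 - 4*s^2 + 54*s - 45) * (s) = s^5 - 6*s^4 - 4*s^3 + 54*s^2 - 45*s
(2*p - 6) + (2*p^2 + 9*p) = 2*p^2 + 11*p - 6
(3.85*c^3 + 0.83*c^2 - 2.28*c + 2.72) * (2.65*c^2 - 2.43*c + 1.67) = 10.2025*c^5 - 7.156*c^4 - 1.6294*c^3 + 14.1345*c^2 - 10.4172*c + 4.5424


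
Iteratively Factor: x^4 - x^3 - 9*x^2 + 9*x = (x - 3)*(x^3 + 2*x^2 - 3*x) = (x - 3)*(x + 3)*(x^2 - x) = x*(x - 3)*(x + 3)*(x - 1)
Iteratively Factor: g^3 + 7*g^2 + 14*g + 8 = (g + 1)*(g^2 + 6*g + 8) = (g + 1)*(g + 4)*(g + 2)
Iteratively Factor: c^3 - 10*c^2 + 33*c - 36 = (c - 4)*(c^2 - 6*c + 9) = (c - 4)*(c - 3)*(c - 3)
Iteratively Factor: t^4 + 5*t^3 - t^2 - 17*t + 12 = (t + 3)*(t^3 + 2*t^2 - 7*t + 4) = (t + 3)*(t + 4)*(t^2 - 2*t + 1) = (t - 1)*(t + 3)*(t + 4)*(t - 1)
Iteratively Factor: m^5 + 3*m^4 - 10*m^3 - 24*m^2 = (m - 3)*(m^4 + 6*m^3 + 8*m^2) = (m - 3)*(m + 4)*(m^3 + 2*m^2) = m*(m - 3)*(m + 4)*(m^2 + 2*m) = m^2*(m - 3)*(m + 4)*(m + 2)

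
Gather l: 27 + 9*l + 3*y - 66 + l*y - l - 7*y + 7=l*(y + 8) - 4*y - 32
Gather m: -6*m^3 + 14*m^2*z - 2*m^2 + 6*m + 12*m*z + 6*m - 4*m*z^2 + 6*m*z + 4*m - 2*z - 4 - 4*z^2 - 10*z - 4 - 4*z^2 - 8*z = -6*m^3 + m^2*(14*z - 2) + m*(-4*z^2 + 18*z + 16) - 8*z^2 - 20*z - 8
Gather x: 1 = 1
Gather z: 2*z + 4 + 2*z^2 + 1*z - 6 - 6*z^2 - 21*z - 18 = -4*z^2 - 18*z - 20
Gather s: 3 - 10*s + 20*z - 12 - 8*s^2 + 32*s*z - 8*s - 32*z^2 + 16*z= -8*s^2 + s*(32*z - 18) - 32*z^2 + 36*z - 9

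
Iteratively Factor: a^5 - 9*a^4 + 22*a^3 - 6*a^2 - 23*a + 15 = (a - 5)*(a^4 - 4*a^3 + 2*a^2 + 4*a - 3) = (a - 5)*(a - 3)*(a^3 - a^2 - a + 1) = (a - 5)*(a - 3)*(a + 1)*(a^2 - 2*a + 1) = (a - 5)*(a - 3)*(a - 1)*(a + 1)*(a - 1)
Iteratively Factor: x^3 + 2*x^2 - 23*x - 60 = (x + 4)*(x^2 - 2*x - 15) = (x - 5)*(x + 4)*(x + 3)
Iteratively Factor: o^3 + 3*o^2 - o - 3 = (o + 3)*(o^2 - 1) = (o - 1)*(o + 3)*(o + 1)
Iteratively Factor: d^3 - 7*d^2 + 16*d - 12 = (d - 2)*(d^2 - 5*d + 6) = (d - 3)*(d - 2)*(d - 2)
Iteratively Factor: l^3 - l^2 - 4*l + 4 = (l + 2)*(l^2 - 3*l + 2) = (l - 1)*(l + 2)*(l - 2)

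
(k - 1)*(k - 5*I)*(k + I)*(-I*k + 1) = -I*k^4 - 3*k^3 + I*k^3 + 3*k^2 - 9*I*k^2 + 5*k + 9*I*k - 5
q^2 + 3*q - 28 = (q - 4)*(q + 7)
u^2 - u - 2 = (u - 2)*(u + 1)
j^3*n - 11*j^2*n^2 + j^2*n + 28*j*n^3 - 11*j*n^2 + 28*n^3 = (j - 7*n)*(j - 4*n)*(j*n + n)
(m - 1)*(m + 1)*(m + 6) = m^3 + 6*m^2 - m - 6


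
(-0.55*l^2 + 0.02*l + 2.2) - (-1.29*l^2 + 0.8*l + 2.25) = 0.74*l^2 - 0.78*l - 0.0499999999999998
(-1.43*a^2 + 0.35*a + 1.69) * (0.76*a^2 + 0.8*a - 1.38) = -1.0868*a^4 - 0.878*a^3 + 3.5378*a^2 + 0.869*a - 2.3322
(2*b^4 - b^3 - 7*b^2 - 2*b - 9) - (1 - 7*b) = 2*b^4 - b^3 - 7*b^2 + 5*b - 10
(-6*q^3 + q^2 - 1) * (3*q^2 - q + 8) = -18*q^5 + 9*q^4 - 49*q^3 + 5*q^2 + q - 8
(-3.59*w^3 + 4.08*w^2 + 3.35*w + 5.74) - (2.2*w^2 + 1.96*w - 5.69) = -3.59*w^3 + 1.88*w^2 + 1.39*w + 11.43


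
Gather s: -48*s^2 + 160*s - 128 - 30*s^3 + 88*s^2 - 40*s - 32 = -30*s^3 + 40*s^2 + 120*s - 160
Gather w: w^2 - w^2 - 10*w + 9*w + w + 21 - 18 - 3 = 0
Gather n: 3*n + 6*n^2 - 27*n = 6*n^2 - 24*n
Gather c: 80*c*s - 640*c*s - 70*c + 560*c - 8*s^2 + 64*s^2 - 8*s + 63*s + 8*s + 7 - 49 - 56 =c*(490 - 560*s) + 56*s^2 + 63*s - 98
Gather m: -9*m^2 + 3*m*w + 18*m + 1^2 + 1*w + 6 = -9*m^2 + m*(3*w + 18) + w + 7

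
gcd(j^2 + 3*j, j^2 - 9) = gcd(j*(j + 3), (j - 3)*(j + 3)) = j + 3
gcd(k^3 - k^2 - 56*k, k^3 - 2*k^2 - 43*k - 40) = k - 8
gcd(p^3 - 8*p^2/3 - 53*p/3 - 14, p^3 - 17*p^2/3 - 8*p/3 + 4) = p^2 - 5*p - 6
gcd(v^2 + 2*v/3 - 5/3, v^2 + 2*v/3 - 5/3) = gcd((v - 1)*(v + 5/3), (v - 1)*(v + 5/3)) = v^2 + 2*v/3 - 5/3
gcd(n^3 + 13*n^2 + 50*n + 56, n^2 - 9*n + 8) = 1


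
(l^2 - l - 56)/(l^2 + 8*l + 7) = (l - 8)/(l + 1)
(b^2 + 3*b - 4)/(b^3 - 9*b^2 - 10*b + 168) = (b - 1)/(b^2 - 13*b + 42)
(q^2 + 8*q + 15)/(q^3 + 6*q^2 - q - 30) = 1/(q - 2)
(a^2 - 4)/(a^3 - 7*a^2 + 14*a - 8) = (a + 2)/(a^2 - 5*a + 4)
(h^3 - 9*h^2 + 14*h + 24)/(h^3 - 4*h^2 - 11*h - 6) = (h - 4)/(h + 1)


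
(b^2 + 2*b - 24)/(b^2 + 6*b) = (b - 4)/b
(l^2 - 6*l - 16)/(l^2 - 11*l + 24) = (l + 2)/(l - 3)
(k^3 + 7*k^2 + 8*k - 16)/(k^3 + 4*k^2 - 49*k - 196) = (k^2 + 3*k - 4)/(k^2 - 49)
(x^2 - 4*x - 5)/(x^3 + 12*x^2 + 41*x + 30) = (x - 5)/(x^2 + 11*x + 30)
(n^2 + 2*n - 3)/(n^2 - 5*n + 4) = (n + 3)/(n - 4)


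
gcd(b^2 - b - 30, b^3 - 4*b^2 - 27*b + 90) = b^2 - b - 30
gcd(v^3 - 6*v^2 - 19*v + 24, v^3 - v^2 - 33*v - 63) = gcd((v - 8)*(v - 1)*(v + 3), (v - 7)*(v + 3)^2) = v + 3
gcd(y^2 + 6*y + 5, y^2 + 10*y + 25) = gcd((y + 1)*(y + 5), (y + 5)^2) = y + 5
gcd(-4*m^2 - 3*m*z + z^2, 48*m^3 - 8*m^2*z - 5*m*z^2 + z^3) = -4*m + z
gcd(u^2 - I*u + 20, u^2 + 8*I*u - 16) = u + 4*I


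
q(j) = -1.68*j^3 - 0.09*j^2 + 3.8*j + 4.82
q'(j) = -5.04*j^2 - 0.18*j + 3.8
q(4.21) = -106.14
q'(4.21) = -86.29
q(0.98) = 6.88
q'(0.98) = -1.22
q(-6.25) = 387.71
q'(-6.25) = -191.95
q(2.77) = -21.05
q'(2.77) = -35.37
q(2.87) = -24.73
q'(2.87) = -38.23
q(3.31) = -44.51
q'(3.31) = -52.01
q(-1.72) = 6.57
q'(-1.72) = -10.80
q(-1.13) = 2.84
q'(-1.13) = -2.43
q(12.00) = -2865.58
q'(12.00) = -724.12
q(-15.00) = 5597.57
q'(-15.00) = -1127.50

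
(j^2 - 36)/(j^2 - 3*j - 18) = (j + 6)/(j + 3)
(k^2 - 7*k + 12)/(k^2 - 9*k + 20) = (k - 3)/(k - 5)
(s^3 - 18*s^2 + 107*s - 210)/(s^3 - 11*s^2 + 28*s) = (s^2 - 11*s + 30)/(s*(s - 4))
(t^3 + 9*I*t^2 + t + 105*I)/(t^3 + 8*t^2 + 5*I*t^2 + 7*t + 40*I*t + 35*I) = (t^2 + 4*I*t + 21)/(t^2 + 8*t + 7)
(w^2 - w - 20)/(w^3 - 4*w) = (w^2 - w - 20)/(w*(w^2 - 4))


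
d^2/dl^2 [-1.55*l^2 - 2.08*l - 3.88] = -3.10000000000000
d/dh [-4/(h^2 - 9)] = 8*h/(h^2 - 9)^2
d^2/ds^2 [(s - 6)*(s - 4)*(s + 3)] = 6*s - 14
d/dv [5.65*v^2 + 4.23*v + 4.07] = 11.3*v + 4.23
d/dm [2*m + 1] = 2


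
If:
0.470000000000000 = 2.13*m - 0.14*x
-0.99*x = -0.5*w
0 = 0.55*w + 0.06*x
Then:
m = 0.22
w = 0.00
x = 0.00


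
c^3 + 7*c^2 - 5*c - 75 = (c - 3)*(c + 5)^2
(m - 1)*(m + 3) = m^2 + 2*m - 3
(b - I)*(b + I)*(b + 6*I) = b^3 + 6*I*b^2 + b + 6*I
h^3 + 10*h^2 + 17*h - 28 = (h - 1)*(h + 4)*(h + 7)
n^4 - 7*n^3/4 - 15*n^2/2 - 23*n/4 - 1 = (n - 4)*(n + 1/4)*(n + 1)^2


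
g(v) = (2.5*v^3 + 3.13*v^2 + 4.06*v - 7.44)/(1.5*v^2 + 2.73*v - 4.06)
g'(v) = (-3.0*v - 2.73)*(2.5*v^3 + 3.13*v^2 + 4.06*v - 7.44)/(1.5*v^2 + 2.73*v - 4.06)^2 + (7.5*v^2 + 6.26*v + 4.06)/(1.5*v^2 + 2.73*v - 4.06) = (3.75*v^4 + 13.65*v^3 - 27.9951*v^2 - 3.0956*v + 3.8276)/(2.25*v^4 + 8.19*v^3 - 4.7271*v^2 - 22.1676*v + 16.4836)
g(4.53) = 7.87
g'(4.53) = 1.48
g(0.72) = 1.49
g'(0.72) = -3.93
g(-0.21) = 1.79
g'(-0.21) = 0.15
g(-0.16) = 1.80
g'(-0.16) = 0.18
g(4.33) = 7.57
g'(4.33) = 1.47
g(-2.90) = -84.43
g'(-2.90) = -713.22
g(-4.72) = -13.34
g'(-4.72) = -0.66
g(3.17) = 5.92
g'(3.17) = 1.36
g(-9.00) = -17.37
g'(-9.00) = 1.44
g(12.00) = 19.66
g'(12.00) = 1.62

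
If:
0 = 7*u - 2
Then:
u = 2/7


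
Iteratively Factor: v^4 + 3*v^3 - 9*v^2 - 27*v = (v)*(v^3 + 3*v^2 - 9*v - 27) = v*(v + 3)*(v^2 - 9) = v*(v - 3)*(v + 3)*(v + 3)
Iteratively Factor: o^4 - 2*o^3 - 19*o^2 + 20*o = (o + 4)*(o^3 - 6*o^2 + 5*o) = (o - 5)*(o + 4)*(o^2 - o) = (o - 5)*(o - 1)*(o + 4)*(o)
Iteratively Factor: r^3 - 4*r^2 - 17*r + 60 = (r - 5)*(r^2 + r - 12) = (r - 5)*(r + 4)*(r - 3)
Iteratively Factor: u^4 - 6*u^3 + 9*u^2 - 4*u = (u - 4)*(u^3 - 2*u^2 + u) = (u - 4)*(u - 1)*(u^2 - u) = (u - 4)*(u - 1)^2*(u)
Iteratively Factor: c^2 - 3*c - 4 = (c - 4)*(c + 1)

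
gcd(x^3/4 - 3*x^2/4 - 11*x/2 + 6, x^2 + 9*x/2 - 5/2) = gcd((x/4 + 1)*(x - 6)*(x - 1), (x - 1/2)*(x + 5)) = 1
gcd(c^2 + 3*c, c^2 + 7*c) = c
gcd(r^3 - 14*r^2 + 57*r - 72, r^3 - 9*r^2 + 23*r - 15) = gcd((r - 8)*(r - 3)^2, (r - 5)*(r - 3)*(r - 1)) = r - 3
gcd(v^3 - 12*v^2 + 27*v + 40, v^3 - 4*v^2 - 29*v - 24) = v^2 - 7*v - 8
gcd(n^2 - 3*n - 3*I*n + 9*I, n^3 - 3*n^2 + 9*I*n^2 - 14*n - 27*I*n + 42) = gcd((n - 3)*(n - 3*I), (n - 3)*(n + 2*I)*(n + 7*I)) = n - 3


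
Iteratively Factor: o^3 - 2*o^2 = (o - 2)*(o^2) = o*(o - 2)*(o)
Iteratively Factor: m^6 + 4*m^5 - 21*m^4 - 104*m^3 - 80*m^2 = (m - 5)*(m^5 + 9*m^4 + 24*m^3 + 16*m^2) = (m - 5)*(m + 4)*(m^4 + 5*m^3 + 4*m^2) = m*(m - 5)*(m + 4)*(m^3 + 5*m^2 + 4*m) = m*(m - 5)*(m + 1)*(m + 4)*(m^2 + 4*m) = m^2*(m - 5)*(m + 1)*(m + 4)*(m + 4)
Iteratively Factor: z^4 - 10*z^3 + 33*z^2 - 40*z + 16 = (z - 4)*(z^3 - 6*z^2 + 9*z - 4) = (z - 4)^2*(z^2 - 2*z + 1) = (z - 4)^2*(z - 1)*(z - 1)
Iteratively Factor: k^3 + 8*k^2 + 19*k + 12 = (k + 3)*(k^2 + 5*k + 4) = (k + 1)*(k + 3)*(k + 4)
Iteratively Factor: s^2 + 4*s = (s + 4)*(s)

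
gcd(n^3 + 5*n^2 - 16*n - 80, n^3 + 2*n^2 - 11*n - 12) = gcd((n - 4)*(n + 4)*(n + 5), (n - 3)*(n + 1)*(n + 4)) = n + 4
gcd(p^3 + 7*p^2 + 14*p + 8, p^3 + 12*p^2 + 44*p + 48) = p^2 + 6*p + 8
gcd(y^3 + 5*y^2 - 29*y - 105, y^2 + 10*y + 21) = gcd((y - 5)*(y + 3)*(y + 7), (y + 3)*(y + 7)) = y^2 + 10*y + 21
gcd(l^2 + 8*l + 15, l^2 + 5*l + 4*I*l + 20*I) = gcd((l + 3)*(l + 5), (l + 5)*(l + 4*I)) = l + 5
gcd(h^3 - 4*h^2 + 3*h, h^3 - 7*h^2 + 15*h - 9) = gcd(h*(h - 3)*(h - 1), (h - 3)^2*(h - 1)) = h^2 - 4*h + 3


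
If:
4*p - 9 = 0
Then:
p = 9/4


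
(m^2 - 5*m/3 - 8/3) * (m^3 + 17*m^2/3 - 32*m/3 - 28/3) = m^5 + 4*m^4 - 205*m^3/9 - 20*m^2/3 + 44*m + 224/9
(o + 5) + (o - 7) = 2*o - 2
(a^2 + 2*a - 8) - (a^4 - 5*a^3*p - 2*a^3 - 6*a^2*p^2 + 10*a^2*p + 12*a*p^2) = -a^4 + 5*a^3*p + 2*a^3 + 6*a^2*p^2 - 10*a^2*p + a^2 - 12*a*p^2 + 2*a - 8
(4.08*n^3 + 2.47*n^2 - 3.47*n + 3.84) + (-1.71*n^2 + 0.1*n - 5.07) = 4.08*n^3 + 0.76*n^2 - 3.37*n - 1.23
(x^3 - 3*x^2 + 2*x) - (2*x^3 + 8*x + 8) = -x^3 - 3*x^2 - 6*x - 8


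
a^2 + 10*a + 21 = (a + 3)*(a + 7)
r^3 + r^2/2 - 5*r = r*(r - 2)*(r + 5/2)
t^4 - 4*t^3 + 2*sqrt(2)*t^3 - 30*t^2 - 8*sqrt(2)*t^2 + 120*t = t*(t - 4)*(t - 3*sqrt(2))*(t + 5*sqrt(2))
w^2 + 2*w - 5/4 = (w - 1/2)*(w + 5/2)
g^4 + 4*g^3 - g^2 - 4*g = g*(g - 1)*(g + 1)*(g + 4)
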